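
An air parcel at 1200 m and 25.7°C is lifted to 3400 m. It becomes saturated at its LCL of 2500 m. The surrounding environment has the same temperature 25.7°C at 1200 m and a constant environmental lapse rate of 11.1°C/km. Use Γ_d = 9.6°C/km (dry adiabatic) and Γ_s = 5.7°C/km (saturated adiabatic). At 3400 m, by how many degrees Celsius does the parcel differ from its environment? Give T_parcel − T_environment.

+6.81°C (parcel warmer than environment)

Parcel:
  1200–2500 m, dry: Δz = 1.3 km ⇒ ΔT = -12.48°C; T = 13.22°C
  2500–3400 m, saturated: Δz = 0.9 km ⇒ ΔT = -5.13°C; T = 8.09°C
Environment:
  1200–3400 m, environment: Δz = 2.2 km ⇒ ΔT = -24.42°C; T = 1.28°C
T_parcel − T_env = 8.09 − 1.28 = +6.81°C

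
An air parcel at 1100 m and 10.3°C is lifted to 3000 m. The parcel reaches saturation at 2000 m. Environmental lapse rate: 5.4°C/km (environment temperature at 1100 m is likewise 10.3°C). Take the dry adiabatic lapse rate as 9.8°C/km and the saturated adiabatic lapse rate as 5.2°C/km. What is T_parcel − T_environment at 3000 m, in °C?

-3.76°C (parcel cooler than environment)

Parcel:
  Dry to 2000 m: -9.8 × 0.9 km = -8.82°C, so T = 1.48°C.
  Saturated to 3000 m: -5.2 × 1 km = -5.2°C, so T = -3.72°C.
Environment:
  Environment to 3000 m: -5.4 × 1.9 km = -10.26°C, so T = 0.04°C.
T_parcel − T_env = -3.72 − 0.04 = -3.76°C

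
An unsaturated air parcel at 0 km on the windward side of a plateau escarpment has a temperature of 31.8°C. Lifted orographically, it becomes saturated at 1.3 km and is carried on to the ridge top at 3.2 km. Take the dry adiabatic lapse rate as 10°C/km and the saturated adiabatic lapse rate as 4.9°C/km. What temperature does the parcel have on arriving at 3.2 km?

From 0 m to 1300 m (dry): cools by 10 × 1.3 = 13°C, giving 18.8°C.
From 1300 m to 3200 m (saturated): cools by 4.9 × 1.9 = 9.31°C, giving 9.49°C.

9.49°C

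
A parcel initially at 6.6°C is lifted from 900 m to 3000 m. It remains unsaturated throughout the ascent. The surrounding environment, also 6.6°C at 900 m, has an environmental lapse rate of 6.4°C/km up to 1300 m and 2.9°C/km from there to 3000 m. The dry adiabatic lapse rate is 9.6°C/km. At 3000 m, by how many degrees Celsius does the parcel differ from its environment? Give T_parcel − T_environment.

-12.67°C (parcel cooler than environment)

Parcel:
  From 900 m to 3000 m (dry): cools by 9.6 × 2.1 = 20.16°C, giving -13.56°C.
Environment:
  From 900 m to 1300 m (environment, lower layer): cools by 6.4 × 0.4 = 2.56°C, giving 4.04°C.
  From 1300 m to 3000 m (environment, upper layer): cools by 2.9 × 1.7 = 4.93°C, giving -0.89°C.
T_parcel − T_env = -13.56 − (-0.89) = -12.67°C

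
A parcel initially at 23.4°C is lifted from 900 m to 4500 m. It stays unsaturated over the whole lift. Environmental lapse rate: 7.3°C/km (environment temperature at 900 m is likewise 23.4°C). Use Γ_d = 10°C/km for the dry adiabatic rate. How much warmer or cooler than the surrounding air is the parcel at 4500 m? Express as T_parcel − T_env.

-9.72°C (parcel cooler than environment)

Parcel:
  From 900 m to 4500 m (dry): cools by 10 × 3.6 = 36°C, giving -12.6°C.
Environment:
  From 900 m to 4500 m (environment): cools by 7.3 × 3.6 = 26.28°C, giving -2.88°C.
T_parcel − T_env = -12.6 − (-2.88) = -9.72°C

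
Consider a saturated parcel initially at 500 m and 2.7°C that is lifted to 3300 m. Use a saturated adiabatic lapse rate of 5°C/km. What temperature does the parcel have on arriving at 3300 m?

500–3300 m, saturated adiabatic: Δz = 2.8 km ⇒ ΔT = -14°C; T = -11.3°C

-11.3°C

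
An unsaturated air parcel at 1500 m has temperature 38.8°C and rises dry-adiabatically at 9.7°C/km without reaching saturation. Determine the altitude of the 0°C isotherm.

5500 m

Height above start = (38.8 − 0) / 9.7 = 4 km
Altitude = 1500 m + 4000 m = 5500 m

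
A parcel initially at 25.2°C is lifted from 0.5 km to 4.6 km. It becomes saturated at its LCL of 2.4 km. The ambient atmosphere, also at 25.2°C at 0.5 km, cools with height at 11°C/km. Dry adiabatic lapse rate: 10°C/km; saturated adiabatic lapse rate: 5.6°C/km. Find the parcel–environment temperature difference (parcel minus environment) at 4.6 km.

+13.78°C (parcel warmer than environment)

Parcel:
  500 → 2400 m (dry, 10°C/km): ΔT = -10 × 1.9 = -19°C → T = 6.2°C
  2400 → 4600 m (saturated, 5.6°C/km): ΔT = -5.6 × 2.2 = -12.32°C → T = -6.12°C
Environment:
  500 → 4600 m (environment, 11°C/km): ΔT = -11 × 4.1 = -45.1°C → T = -19.9°C
T_parcel − T_env = -6.12 − (-19.9) = +13.78°C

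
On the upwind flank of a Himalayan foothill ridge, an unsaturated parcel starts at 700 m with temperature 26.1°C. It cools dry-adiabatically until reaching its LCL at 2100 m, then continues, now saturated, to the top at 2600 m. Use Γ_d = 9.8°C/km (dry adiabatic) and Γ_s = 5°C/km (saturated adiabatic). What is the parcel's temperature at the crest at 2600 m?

700–2100 m, dry: Δz = 1.4 km ⇒ ΔT = -13.72°C; T = 12.38°C
2100–2600 m, saturated: Δz = 0.5 km ⇒ ΔT = -2.5°C; T = 9.88°C

9.88°C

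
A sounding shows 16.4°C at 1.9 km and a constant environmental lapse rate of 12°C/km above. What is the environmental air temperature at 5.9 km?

1900–5900 m, environmental: Δz = 4 km ⇒ ΔT = -48°C; T = -31.6°C

-31.6°C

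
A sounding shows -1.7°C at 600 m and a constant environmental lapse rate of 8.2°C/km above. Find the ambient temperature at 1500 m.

600 → 1500 m (environmental, 8.2°C/km): ΔT = -8.2 × 0.9 = -7.38°C → T = -9.08°C

-9.08°C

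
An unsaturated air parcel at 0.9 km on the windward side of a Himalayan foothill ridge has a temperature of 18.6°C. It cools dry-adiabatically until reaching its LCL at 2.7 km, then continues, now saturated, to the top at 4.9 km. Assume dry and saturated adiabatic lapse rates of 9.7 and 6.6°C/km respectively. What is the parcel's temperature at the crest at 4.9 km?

-13.38°C

900 → 2700 m (dry, 9.7°C/km): ΔT = -9.7 × 1.8 = -17.46°C → T = 1.14°C
2700 → 4900 m (saturated, 6.6°C/km): ΔT = -6.6 × 2.2 = -14.52°C → T = -13.38°C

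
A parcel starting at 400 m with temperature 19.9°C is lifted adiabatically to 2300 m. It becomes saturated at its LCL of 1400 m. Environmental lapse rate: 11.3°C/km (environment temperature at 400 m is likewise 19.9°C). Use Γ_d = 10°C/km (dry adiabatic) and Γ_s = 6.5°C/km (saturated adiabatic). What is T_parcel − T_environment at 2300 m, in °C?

+5.62°C (parcel warmer than environment)

Parcel:
  From 400 m to 1400 m (dry): cools by 10 × 1 = 10°C, giving 9.9°C.
  From 1400 m to 2300 m (saturated): cools by 6.5 × 0.9 = 5.85°C, giving 4.05°C.
Environment:
  From 400 m to 2300 m (environment): cools by 11.3 × 1.9 = 21.47°C, giving -1.57°C.
T_parcel − T_env = 4.05 − (-1.57) = +5.62°C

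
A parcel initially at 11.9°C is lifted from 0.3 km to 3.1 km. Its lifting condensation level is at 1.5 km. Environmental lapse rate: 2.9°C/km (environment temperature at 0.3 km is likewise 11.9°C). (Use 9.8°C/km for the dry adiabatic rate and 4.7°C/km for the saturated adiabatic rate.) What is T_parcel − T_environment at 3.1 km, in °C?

-11.16°C (parcel cooler than environment)

Parcel:
  Dry to 1500 m: -9.8 × 1.2 km = -11.76°C, so T = 0.14°C.
  Saturated to 3100 m: -4.7 × 1.6 km = -7.52°C, so T = -7.38°C.
Environment:
  Environment to 3100 m: -2.9 × 2.8 km = -8.12°C, so T = 3.78°C.
T_parcel − T_env = -7.38 − 3.78 = -11.16°C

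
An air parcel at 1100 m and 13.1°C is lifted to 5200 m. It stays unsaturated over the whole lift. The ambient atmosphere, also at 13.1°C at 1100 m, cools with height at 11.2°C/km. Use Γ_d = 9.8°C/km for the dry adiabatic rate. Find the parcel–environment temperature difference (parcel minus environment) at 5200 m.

Parcel:
  1100 → 5200 m (dry, 9.8°C/km): ΔT = -9.8 × 4.1 = -40.18°C → T = -27.08°C
Environment:
  1100 → 5200 m (environment, 11.2°C/km): ΔT = -11.2 × 4.1 = -45.92°C → T = -32.82°C
T_parcel − T_env = -27.08 − (-32.82) = +5.74°C

+5.74°C (parcel warmer than environment)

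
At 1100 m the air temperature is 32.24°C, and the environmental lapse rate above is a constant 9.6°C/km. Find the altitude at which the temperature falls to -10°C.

Height above start = (32.24 − (-10)) / 9.6 = 4.4 km
Altitude = 1100 m + 4400 m = 5500 m

5500 m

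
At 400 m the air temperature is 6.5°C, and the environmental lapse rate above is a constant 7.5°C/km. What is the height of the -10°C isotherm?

Height above start = (6.5 − (-10)) / 7.5 = 2.2 km
Altitude = 400 m + 2200 m = 2600 m

2600 m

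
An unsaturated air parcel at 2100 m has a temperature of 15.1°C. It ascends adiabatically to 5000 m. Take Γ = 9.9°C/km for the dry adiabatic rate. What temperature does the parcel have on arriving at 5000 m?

From 2100 m to 5000 m (dry adiabatic): cools by 9.9 × 2.9 = 28.71°C, giving -13.61°C.

-13.61°C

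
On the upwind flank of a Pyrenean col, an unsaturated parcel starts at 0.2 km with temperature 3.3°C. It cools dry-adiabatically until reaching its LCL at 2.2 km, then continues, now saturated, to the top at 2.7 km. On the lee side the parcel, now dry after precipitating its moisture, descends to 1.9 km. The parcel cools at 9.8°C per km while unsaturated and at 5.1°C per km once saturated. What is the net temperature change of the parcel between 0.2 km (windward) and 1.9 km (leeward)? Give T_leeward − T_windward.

-14.31°C

200–2200 m, dry: Δz = 2 km ⇒ ΔT = -19.6°C; T = -16.3°C
2200–2700 m, saturated: Δz = 0.5 km ⇒ ΔT = -2.55°C; T = -18.85°C
2700–1900 m, dry descent: Δz = 0.8 km ⇒ ΔT = +7.84°C; T = -11.01°C
Net change vs windward start: -11.01 − 3.3 = -14.31°C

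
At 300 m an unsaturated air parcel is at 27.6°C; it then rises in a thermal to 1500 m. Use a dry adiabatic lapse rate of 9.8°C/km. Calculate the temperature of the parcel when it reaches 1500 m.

15.84°C

300 → 1500 m (dry adiabatic, 9.8°C/km): ΔT = -9.8 × 1.2 = -11.76°C → T = 15.84°C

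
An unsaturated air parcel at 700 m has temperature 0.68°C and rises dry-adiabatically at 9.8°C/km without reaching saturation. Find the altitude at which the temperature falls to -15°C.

Height above start = (0.68 − (-15)) / 9.8 = 1.6 km
Altitude = 700 m + 1600 m = 2300 m

2300 m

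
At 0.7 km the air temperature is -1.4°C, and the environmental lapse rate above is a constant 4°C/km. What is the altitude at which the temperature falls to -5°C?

Height above start = (-1.4 − (-5)) / 4 = 0.9 km
Altitude = 700 m + 900 m = 1600 m

1.6 km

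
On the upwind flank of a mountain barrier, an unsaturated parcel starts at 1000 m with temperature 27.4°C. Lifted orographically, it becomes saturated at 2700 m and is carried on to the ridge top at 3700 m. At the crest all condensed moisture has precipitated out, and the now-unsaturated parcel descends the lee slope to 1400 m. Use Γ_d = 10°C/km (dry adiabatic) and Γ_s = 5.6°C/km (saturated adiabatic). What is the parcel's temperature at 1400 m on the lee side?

From 1000 m to 2700 m (dry): cools by 10 × 1.7 = 17°C, giving 10.4°C.
From 2700 m to 3700 m (saturated): cools by 5.6 × 1 = 5.6°C, giving 4.8°C.
From 3700 m to 1400 m (dry descent): warms by 10 × 2.3 = 23°C, giving 27.8°C.

27.8°C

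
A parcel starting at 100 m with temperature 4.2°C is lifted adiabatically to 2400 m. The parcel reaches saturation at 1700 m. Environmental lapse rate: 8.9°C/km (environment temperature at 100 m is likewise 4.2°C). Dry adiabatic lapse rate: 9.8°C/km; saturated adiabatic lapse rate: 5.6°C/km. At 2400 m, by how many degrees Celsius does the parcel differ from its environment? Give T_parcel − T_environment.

+0.87°C (parcel warmer than environment)

Parcel:
  From 100 m to 1700 m (dry): cools by 9.8 × 1.6 = 15.68°C, giving -11.48°C.
  From 1700 m to 2400 m (saturated): cools by 5.6 × 0.7 = 3.92°C, giving -15.4°C.
Environment:
  From 100 m to 2400 m (environment): cools by 8.9 × 2.3 = 20.47°C, giving -16.27°C.
T_parcel − T_env = -15.4 − (-16.27) = +0.87°C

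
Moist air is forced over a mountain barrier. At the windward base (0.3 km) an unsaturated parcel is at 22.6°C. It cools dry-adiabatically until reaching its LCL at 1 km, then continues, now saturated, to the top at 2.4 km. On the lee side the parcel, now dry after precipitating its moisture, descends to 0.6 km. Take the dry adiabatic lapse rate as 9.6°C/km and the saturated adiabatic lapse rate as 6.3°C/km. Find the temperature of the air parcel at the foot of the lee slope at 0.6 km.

300 → 1000 m (dry, 9.6°C/km): ΔT = -9.6 × 0.7 = -6.72°C → T = 15.88°C
1000 → 2400 m (saturated, 6.3°C/km): ΔT = -6.3 × 1.4 = -8.82°C → T = 7.06°C
2400 → 600 m (dry descent, 9.6°C/km): ΔT = +9.6 × 1.8 = +17.28°C → T = 24.34°C

24.34°C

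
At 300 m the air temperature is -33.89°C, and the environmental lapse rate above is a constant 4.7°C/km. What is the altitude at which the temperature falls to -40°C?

1600 m

Height above start = (-33.89 − (-40)) / 4.7 = 1.3 km
Altitude = 300 m + 1300 m = 1600 m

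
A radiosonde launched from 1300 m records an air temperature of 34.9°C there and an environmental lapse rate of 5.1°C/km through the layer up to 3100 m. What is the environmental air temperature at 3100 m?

25.72°C

1300 → 3100 m (environmental, 5.1°C/km): ΔT = -5.1 × 1.8 = -9.18°C → T = 25.72°C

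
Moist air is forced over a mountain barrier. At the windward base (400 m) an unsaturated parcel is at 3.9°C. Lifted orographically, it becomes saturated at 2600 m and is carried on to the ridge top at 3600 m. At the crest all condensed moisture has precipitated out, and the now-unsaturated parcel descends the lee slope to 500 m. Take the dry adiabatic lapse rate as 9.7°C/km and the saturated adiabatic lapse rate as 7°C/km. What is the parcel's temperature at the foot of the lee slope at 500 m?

5.63°C

From 400 m to 2600 m (dry): cools by 9.7 × 2.2 = 21.34°C, giving -17.44°C.
From 2600 m to 3600 m (saturated): cools by 7 × 1 = 7°C, giving -24.44°C.
From 3600 m to 500 m (dry descent): warms by 9.7 × 3.1 = 30.07°C, giving 5.63°C.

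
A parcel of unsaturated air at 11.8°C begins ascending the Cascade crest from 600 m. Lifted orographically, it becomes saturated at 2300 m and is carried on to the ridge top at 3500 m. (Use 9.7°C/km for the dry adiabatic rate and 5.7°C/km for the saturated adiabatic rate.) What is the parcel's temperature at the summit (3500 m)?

-11.53°C

600 → 2300 m (dry, 9.7°C/km): ΔT = -9.7 × 1.7 = -16.49°C → T = -4.69°C
2300 → 3500 m (saturated, 5.7°C/km): ΔT = -5.7 × 1.2 = -6.84°C → T = -11.53°C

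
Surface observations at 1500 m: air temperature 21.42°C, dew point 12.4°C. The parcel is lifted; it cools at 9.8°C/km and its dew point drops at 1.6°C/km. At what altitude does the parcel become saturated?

2600 m

T and T_d converge at 9.8 − 1.6 = 8.2°C per km
Height above start = (21.42 − 12.4) / 8.2 = 1.1 km
LCL altitude = 1500 m + 1100 m = 2600 m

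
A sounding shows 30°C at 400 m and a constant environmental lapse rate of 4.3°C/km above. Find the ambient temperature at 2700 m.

Environmental to 2700 m: -4.3 × 2.3 km = -9.89°C, so T = 20.11°C.

20.11°C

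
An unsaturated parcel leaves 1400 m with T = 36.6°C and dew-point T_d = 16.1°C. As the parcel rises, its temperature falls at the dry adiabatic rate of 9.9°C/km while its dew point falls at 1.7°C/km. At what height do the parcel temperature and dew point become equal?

T and T_d converge at 9.9 − 1.7 = 8.2°C per km
Height above start = (36.6 − 16.1) / 8.2 = 2.5 km
LCL altitude = 1400 m + 2500 m = 3900 m

3900 m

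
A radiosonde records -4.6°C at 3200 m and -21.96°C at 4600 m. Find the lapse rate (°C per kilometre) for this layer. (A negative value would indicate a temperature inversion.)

12.4°C/km

Γ = −ΔT/Δz = (-4.6 − (-21.96)) / (4600 − 3200) m
  = 17.36°C / 1.4 km = 12.4°C/km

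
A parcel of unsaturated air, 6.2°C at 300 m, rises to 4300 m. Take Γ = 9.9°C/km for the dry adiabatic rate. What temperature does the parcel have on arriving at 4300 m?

-33.4°C

300–4300 m, dry adiabatic: Δz = 4 km ⇒ ΔT = -39.6°C; T = -33.4°C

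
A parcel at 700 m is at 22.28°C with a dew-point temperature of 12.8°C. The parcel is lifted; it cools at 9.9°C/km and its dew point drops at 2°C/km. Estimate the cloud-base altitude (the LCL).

1900 m

T and T_d converge at 9.9 − 2 = 7.9°C per km
Height above start = (22.28 − 12.8) / 7.9 = 1.2 km
LCL altitude = 700 m + 1200 m = 1900 m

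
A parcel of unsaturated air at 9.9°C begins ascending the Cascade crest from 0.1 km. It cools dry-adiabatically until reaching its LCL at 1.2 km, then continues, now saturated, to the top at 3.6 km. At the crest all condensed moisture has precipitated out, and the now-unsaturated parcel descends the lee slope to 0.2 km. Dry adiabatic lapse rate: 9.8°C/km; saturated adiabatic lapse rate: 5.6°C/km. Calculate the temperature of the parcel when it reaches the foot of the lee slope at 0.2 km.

100 → 1200 m (dry, 9.8°C/km): ΔT = -9.8 × 1.1 = -10.78°C → T = -0.88°C
1200 → 3600 m (saturated, 5.6°C/km): ΔT = -5.6 × 2.4 = -13.44°C → T = -14.32°C
3600 → 200 m (dry descent, 9.8°C/km): ΔT = +9.8 × 3.4 = +33.32°C → T = 19°C

19°C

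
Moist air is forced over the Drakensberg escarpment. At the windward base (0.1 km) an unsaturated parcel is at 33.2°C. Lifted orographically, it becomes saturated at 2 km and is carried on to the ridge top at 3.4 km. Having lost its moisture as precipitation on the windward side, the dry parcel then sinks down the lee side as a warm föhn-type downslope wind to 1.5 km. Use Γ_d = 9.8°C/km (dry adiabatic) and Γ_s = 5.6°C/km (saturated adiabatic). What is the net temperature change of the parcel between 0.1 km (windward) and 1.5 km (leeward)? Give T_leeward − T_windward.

-7.84°C

100 → 2000 m (dry, 9.8°C/km): ΔT = -9.8 × 1.9 = -18.62°C → T = 14.58°C
2000 → 3400 m (saturated, 5.6°C/km): ΔT = -5.6 × 1.4 = -7.84°C → T = 6.74°C
3400 → 1500 m (dry descent, 9.8°C/km): ΔT = +9.8 × 1.9 = +18.62°C → T = 25.36°C
Net change vs windward start: 25.36 − 33.2 = -7.84°C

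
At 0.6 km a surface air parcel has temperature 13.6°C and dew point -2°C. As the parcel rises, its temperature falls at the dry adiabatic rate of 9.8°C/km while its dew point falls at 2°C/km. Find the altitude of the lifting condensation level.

2.6 km

T and T_d converge at 9.8 − 2 = 7.8°C per km
Height above start = (13.6 − (-2)) / 7.8 = 2 km
LCL altitude = 600 m + 2000 m = 2600 m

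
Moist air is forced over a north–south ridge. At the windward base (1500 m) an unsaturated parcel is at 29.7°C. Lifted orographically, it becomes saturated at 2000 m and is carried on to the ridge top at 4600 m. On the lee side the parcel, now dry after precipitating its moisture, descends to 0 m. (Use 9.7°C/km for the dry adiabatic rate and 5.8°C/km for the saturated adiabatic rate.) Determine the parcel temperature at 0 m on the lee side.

1500 → 2000 m (dry, 9.7°C/km): ΔT = -9.7 × 0.5 = -4.85°C → T = 24.85°C
2000 → 4600 m (saturated, 5.8°C/km): ΔT = -5.8 × 2.6 = -15.08°C → T = 9.77°C
4600 → 0 m (dry descent, 9.7°C/km): ΔT = +9.7 × 4.6 = +44.62°C → T = 54.39°C

54.39°C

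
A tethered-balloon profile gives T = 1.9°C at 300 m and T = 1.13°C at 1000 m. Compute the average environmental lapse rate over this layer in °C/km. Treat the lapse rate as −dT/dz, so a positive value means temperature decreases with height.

Γ = −ΔT/Δz = (1.9 − 1.13) / (1000 − 300) m
  = 0.77°C / 0.7 km = 1.1°C/km

1.1°C/km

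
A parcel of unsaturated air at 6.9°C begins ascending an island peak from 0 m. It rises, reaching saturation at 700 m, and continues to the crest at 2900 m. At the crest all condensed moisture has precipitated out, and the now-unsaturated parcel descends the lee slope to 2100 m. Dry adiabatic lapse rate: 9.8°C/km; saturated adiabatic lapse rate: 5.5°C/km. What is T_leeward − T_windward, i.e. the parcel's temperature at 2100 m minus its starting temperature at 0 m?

0–700 m, dry: Δz = 0.7 km ⇒ ΔT = -6.86°C; T = 0.04°C
700–2900 m, saturated: Δz = 2.2 km ⇒ ΔT = -12.1°C; T = -12.06°C
2900–2100 m, dry descent: Δz = 0.8 km ⇒ ΔT = +7.84°C; T = -4.22°C
Net change vs windward start: -4.22 − 6.9 = -11.12°C

-11.12°C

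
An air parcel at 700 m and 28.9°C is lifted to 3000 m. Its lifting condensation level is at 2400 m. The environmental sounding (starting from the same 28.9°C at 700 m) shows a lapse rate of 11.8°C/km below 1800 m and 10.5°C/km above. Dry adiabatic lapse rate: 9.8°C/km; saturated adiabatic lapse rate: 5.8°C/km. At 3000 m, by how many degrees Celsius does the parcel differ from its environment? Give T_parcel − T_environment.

+5.44°C (parcel warmer than environment)

Parcel:
  700–2400 m, dry: Δz = 1.7 km ⇒ ΔT = -16.66°C; T = 12.24°C
  2400–3000 m, saturated: Δz = 0.6 km ⇒ ΔT = -3.48°C; T = 8.76°C
Environment:
  700–1800 m, environment, lower layer: Δz = 1.1 km ⇒ ΔT = -12.98°C; T = 15.92°C
  1800–3000 m, environment, upper layer: Δz = 1.2 km ⇒ ΔT = -12.6°C; T = 3.32°C
T_parcel − T_env = 8.76 − 3.32 = +5.44°C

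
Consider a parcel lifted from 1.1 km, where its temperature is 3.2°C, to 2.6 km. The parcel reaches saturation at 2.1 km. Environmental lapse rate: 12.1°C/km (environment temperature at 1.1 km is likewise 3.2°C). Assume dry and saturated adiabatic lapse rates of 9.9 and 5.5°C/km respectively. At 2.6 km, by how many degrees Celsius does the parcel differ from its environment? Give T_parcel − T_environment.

+5.5°C (parcel warmer than environment)

Parcel:
  1100 → 2100 m (dry, 9.9°C/km): ΔT = -9.9 × 1 = -9.9°C → T = -6.7°C
  2100 → 2600 m (saturated, 5.5°C/km): ΔT = -5.5 × 0.5 = -2.75°C → T = -9.45°C
Environment:
  1100 → 2600 m (environment, 12.1°C/km): ΔT = -12.1 × 1.5 = -18.15°C → T = -14.95°C
T_parcel − T_env = -9.45 − (-14.95) = +5.5°C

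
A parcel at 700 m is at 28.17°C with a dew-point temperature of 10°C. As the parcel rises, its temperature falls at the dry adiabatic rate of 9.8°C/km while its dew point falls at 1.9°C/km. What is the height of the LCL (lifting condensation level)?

T and T_d converge at 9.8 − 1.9 = 7.9°C per km
Height above start = (28.17 − 10) / 7.9 = 2.3 km
LCL altitude = 700 m + 2300 m = 3000 m

3000 m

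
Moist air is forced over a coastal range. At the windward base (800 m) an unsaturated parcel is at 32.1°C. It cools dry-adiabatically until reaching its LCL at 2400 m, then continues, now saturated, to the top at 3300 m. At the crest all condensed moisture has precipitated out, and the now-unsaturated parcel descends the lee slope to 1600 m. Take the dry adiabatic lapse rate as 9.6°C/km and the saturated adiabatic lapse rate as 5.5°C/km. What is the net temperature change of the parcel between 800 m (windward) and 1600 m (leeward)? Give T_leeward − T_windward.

-3.99°C

800 → 2400 m (dry, 9.6°C/km): ΔT = -9.6 × 1.6 = -15.36°C → T = 16.74°C
2400 → 3300 m (saturated, 5.5°C/km): ΔT = -5.5 × 0.9 = -4.95°C → T = 11.79°C
3300 → 1600 m (dry descent, 9.6°C/km): ΔT = +9.6 × 1.7 = +16.32°C → T = 28.11°C
Net change vs windward start: 28.11 − 32.1 = -3.99°C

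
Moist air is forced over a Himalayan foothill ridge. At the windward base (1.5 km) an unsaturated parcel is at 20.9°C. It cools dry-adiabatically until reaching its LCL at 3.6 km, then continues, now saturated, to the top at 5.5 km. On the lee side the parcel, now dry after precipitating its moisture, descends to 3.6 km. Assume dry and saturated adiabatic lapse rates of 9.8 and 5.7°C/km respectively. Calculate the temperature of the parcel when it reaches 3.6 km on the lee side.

From 1500 m to 3600 m (dry): cools by 9.8 × 2.1 = 20.58°C, giving 0.32°C.
From 3600 m to 5500 m (saturated): cools by 5.7 × 1.9 = 10.83°C, giving -10.51°C.
From 5500 m to 3600 m (dry descent): warms by 9.8 × 1.9 = 18.62°C, giving 8.11°C.

8.11°C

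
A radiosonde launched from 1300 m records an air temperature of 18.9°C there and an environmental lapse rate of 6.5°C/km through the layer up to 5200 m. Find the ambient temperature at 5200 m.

1300 → 5200 m (environmental, 6.5°C/km): ΔT = -6.5 × 3.9 = -25.35°C → T = -6.45°C

-6.45°C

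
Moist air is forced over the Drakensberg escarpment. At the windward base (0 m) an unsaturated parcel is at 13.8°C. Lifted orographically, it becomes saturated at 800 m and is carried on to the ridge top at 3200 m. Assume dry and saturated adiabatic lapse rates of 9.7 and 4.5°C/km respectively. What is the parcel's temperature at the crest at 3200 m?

-4.76°C

0–800 m, dry: Δz = 0.8 km ⇒ ΔT = -7.76°C; T = 6.04°C
800–3200 m, saturated: Δz = 2.4 km ⇒ ΔT = -10.8°C; T = -4.76°C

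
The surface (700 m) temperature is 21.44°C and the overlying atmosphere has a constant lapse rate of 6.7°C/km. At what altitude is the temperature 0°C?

Height above start = (21.44 − 0) / 6.7 = 3.2 km
Altitude = 700 m + 3200 m = 3900 m

3900 m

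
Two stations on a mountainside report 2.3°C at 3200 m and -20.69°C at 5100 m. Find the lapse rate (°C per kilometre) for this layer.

12.1°C/km

Γ = −ΔT/Δz = (2.3 − (-20.69)) / (5100 − 3200) m
  = 22.99°C / 1.9 km = 12.1°C/km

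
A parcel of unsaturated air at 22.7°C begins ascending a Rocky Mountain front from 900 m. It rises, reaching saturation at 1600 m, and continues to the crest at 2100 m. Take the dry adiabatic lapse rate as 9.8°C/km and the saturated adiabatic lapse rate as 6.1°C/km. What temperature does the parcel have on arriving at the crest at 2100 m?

900–1600 m, dry: Δz = 0.7 km ⇒ ΔT = -6.86°C; T = 15.84°C
1600–2100 m, saturated: Δz = 0.5 km ⇒ ΔT = -3.05°C; T = 12.79°C

12.79°C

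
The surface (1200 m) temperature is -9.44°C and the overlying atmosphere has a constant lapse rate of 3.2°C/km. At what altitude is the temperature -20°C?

4500 m

Height above start = (-9.44 − (-20)) / 3.2 = 3.3 km
Altitude = 1200 m + 3300 m = 4500 m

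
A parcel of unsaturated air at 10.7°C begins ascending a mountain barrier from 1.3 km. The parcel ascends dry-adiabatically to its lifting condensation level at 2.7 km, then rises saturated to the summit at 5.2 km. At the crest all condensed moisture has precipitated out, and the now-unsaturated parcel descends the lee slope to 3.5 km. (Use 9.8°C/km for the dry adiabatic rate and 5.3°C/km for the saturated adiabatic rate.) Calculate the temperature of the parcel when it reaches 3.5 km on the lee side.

0.39°C

1300–2700 m, dry: Δz = 1.4 km ⇒ ΔT = -13.72°C; T = -3.02°C
2700–5200 m, saturated: Δz = 2.5 km ⇒ ΔT = -13.25°C; T = -16.27°C
5200–3500 m, dry descent: Δz = 1.7 km ⇒ ΔT = +16.66°C; T = 0.39°C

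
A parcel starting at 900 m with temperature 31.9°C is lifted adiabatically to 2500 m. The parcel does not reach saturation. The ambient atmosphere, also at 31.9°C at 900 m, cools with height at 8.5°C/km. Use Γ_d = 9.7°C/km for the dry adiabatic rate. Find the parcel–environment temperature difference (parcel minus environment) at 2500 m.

Parcel:
  Dry to 2500 m: -9.7 × 1.6 km = -15.52°C, so T = 16.38°C.
Environment:
  Environment to 2500 m: -8.5 × 1.6 km = -13.6°C, so T = 18.3°C.
T_parcel − T_env = 16.38 − 18.3 = -1.92°C

-1.92°C (parcel cooler than environment)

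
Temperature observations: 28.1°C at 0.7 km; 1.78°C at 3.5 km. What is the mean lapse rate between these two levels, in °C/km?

9.4°C/km

Γ = −ΔT/Δz = (28.1 − 1.78) / (3500 − 700) m
  = 26.32°C / 2.8 km = 9.4°C/km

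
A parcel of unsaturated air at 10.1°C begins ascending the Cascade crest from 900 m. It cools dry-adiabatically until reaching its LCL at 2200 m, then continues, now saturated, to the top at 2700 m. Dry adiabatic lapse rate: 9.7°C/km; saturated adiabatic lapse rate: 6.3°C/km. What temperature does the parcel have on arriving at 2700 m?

-5.66°C

Dry to 2200 m: -9.7 × 1.3 km = -12.61°C, so T = -2.51°C.
Saturated to 2700 m: -6.3 × 0.5 km = -3.15°C, so T = -5.66°C.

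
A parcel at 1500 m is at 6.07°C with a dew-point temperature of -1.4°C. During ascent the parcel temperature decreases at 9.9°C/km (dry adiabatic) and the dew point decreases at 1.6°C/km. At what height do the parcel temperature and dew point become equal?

2400 m

T and T_d converge at 9.9 − 1.6 = 8.3°C per km
Height above start = (6.07 − (-1.4)) / 8.3 = 0.9 km
LCL altitude = 1500 m + 900 m = 2400 m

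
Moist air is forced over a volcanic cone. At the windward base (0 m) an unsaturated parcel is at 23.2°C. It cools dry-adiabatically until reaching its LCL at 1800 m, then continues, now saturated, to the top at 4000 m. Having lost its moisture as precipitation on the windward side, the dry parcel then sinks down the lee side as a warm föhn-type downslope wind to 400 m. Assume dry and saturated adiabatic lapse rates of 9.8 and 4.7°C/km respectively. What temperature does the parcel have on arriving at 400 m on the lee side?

30.5°C

0–1800 m, dry: Δz = 1.8 km ⇒ ΔT = -17.64°C; T = 5.56°C
1800–4000 m, saturated: Δz = 2.2 km ⇒ ΔT = -10.34°C; T = -4.78°C
4000–400 m, dry descent: Δz = 3.6 km ⇒ ΔT = +35.28°C; T = 30.5°C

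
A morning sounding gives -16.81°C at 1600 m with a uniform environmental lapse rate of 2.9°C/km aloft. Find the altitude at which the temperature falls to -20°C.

2700 m

Height above start = (-16.81 − (-20)) / 2.9 = 1.1 km
Altitude = 1600 m + 1100 m = 2700 m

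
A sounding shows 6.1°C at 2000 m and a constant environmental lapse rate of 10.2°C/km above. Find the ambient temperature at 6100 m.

From 2000 m to 6100 m (environmental): cools by 10.2 × 4.1 = 41.82°C, giving -35.72°C.

-35.72°C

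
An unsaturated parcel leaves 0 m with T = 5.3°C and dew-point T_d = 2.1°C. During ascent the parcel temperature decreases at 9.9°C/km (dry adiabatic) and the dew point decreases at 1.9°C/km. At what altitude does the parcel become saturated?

400 m

T and T_d converge at 9.9 − 1.9 = 8°C per km
Height above start = (5.3 − 2.1) / 8 = 0.4 km
LCL altitude = 0 m + 400 m = 400 m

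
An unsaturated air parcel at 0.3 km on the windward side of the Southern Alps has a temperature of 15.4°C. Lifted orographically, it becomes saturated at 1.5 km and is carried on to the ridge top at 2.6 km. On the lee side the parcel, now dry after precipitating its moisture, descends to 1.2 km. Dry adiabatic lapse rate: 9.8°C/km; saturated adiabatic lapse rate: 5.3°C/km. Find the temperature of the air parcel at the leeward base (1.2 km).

300 → 1500 m (dry, 9.8°C/km): ΔT = -9.8 × 1.2 = -11.76°C → T = 3.64°C
1500 → 2600 m (saturated, 5.3°C/km): ΔT = -5.3 × 1.1 = -5.83°C → T = -2.19°C
2600 → 1200 m (dry descent, 9.8°C/km): ΔT = +9.8 × 1.4 = +13.72°C → T = 11.53°C

11.53°C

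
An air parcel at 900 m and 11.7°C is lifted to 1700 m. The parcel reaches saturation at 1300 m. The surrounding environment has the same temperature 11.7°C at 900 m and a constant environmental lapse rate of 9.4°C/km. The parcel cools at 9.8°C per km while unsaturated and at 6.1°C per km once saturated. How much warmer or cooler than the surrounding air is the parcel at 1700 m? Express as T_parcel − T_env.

Parcel:
  From 900 m to 1300 m (dry): cools by 9.8 × 0.4 = 3.92°C, giving 7.78°C.
  From 1300 m to 1700 m (saturated): cools by 6.1 × 0.4 = 2.44°C, giving 5.34°C.
Environment:
  From 900 m to 1700 m (environment): cools by 9.4 × 0.8 = 7.52°C, giving 4.18°C.
T_parcel − T_env = 5.34 − 4.18 = +1.16°C

+1.16°C (parcel warmer than environment)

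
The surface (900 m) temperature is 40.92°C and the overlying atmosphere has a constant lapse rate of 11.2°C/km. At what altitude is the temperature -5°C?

5000 m

Height above start = (40.92 − (-5)) / 11.2 = 4.1 km
Altitude = 900 m + 4100 m = 5000 m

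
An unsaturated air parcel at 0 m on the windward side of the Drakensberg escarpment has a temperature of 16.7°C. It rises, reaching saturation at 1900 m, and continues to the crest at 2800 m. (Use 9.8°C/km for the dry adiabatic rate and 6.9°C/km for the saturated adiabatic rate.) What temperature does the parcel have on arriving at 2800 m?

-8.13°C

0–1900 m, dry: Δz = 1.9 km ⇒ ΔT = -18.62°C; T = -1.92°C
1900–2800 m, saturated: Δz = 0.9 km ⇒ ΔT = -6.21°C; T = -8.13°C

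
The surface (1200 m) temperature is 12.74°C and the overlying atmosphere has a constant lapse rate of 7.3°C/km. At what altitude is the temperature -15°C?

Height above start = (12.74 − (-15)) / 7.3 = 3.8 km
Altitude = 1200 m + 3800 m = 5000 m

5000 m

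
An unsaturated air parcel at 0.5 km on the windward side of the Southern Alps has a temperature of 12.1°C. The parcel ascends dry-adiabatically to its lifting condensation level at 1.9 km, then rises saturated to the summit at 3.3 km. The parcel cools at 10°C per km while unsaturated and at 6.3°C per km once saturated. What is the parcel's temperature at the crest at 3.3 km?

-10.72°C

500–1900 m, dry: Δz = 1.4 km ⇒ ΔT = -14°C; T = -1.9°C
1900–3300 m, saturated: Δz = 1.4 km ⇒ ΔT = -8.82°C; T = -10.72°C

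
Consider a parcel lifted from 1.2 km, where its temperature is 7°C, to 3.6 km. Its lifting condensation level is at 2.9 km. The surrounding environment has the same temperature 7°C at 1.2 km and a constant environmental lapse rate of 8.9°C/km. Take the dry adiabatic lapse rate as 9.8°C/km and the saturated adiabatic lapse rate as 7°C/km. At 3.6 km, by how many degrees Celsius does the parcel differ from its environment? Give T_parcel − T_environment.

-0.2°C (parcel cooler than environment)

Parcel:
  1200 → 2900 m (dry, 9.8°C/km): ΔT = -9.8 × 1.7 = -16.66°C → T = -9.66°C
  2900 → 3600 m (saturated, 7°C/km): ΔT = -7 × 0.7 = -4.9°C → T = -14.56°C
Environment:
  1200 → 3600 m (environment, 8.9°C/km): ΔT = -8.9 × 2.4 = -21.36°C → T = -14.36°C
T_parcel − T_env = -14.56 − (-14.36) = -0.2°C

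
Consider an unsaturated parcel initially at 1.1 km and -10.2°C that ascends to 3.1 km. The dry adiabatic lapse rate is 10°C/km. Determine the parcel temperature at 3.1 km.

-30.2°C

From 1100 m to 3100 m (dry adiabatic): cools by 10 × 2 = 20°C, giving -30.2°C.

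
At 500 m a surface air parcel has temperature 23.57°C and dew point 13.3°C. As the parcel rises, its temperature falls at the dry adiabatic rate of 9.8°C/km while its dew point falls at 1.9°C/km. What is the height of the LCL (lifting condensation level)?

1800 m

T and T_d converge at 9.8 − 1.9 = 7.9°C per km
Height above start = (23.57 − 13.3) / 7.9 = 1.3 km
LCL altitude = 500 m + 1300 m = 1800 m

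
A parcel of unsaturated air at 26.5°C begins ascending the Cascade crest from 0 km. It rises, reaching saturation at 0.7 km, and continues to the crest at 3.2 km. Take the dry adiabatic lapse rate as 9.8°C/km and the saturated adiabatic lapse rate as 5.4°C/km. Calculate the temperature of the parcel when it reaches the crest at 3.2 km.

Dry to 700 m: -9.8 × 0.7 km = -6.86°C, so T = 19.64°C.
Saturated to 3200 m: -5.4 × 2.5 km = -13.5°C, so T = 6.14°C.

6.14°C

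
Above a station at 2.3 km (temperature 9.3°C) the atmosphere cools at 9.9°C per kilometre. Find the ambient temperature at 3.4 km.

-1.59°C

From 2300 m to 3400 m (environmental): cools by 9.9 × 1.1 = 10.89°C, giving -1.59°C.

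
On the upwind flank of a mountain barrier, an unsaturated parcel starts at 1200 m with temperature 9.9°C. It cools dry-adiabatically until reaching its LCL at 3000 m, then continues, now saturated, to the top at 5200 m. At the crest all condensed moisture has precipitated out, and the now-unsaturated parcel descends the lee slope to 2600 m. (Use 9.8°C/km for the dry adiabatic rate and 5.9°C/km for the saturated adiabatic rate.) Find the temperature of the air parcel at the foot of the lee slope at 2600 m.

4.76°C

1200 → 3000 m (dry, 9.8°C/km): ΔT = -9.8 × 1.8 = -17.64°C → T = -7.74°C
3000 → 5200 m (saturated, 5.9°C/km): ΔT = -5.9 × 2.2 = -12.98°C → T = -20.72°C
5200 → 2600 m (dry descent, 9.8°C/km): ΔT = +9.8 × 2.6 = +25.48°C → T = 4.76°C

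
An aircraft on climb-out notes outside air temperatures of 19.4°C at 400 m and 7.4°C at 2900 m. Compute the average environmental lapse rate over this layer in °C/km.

4.8°C/km

Γ = −ΔT/Δz = (19.4 − 7.4) / (2900 − 400) m
  = 12°C / 2.5 km = 4.8°C/km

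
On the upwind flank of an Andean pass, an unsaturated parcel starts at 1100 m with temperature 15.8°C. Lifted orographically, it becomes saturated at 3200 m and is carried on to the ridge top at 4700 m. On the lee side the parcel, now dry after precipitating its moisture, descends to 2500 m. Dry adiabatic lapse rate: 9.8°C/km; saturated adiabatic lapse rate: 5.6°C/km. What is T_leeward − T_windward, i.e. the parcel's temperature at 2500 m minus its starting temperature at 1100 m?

1100 → 3200 m (dry, 9.8°C/km): ΔT = -9.8 × 2.1 = -20.58°C → T = -4.78°C
3200 → 4700 m (saturated, 5.6°C/km): ΔT = -5.6 × 1.5 = -8.4°C → T = -13.18°C
4700 → 2500 m (dry descent, 9.8°C/km): ΔT = +9.8 × 2.2 = +21.56°C → T = 8.38°C
Net change vs windward start: 8.38 − 15.8 = -7.42°C

-7.42°C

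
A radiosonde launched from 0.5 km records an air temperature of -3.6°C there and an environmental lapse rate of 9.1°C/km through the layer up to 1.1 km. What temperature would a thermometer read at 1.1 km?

-9.06°C

500 → 1100 m (environmental, 9.1°C/km): ΔT = -9.1 × 0.6 = -5.46°C → T = -9.06°C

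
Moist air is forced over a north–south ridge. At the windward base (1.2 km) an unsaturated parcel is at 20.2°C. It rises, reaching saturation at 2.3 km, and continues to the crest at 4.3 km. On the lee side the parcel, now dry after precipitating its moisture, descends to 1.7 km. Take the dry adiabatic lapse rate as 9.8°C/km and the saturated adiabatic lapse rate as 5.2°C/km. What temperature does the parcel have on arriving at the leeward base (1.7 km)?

24.5°C

From 1200 m to 2300 m (dry): cools by 9.8 × 1.1 = 10.78°C, giving 9.42°C.
From 2300 m to 4300 m (saturated): cools by 5.2 × 2 = 10.4°C, giving -0.98°C.
From 4300 m to 1700 m (dry descent): warms by 9.8 × 2.6 = 25.48°C, giving 24.5°C.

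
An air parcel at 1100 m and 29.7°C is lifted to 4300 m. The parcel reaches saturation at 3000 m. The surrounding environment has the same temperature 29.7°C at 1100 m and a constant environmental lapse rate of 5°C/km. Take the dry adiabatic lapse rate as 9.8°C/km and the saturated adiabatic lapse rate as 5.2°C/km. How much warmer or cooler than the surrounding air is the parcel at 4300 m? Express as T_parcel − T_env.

-9.38°C (parcel cooler than environment)

Parcel:
  1100–3000 m, dry: Δz = 1.9 km ⇒ ΔT = -18.62°C; T = 11.08°C
  3000–4300 m, saturated: Δz = 1.3 km ⇒ ΔT = -6.76°C; T = 4.32°C
Environment:
  1100–4300 m, environment: Δz = 3.2 km ⇒ ΔT = -16°C; T = 13.7°C
T_parcel − T_env = 4.32 − 13.7 = -9.38°C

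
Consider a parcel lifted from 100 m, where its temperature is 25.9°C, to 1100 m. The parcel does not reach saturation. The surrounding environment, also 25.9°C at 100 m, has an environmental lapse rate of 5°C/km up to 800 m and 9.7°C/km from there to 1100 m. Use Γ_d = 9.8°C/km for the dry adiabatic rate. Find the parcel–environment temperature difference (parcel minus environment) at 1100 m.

Parcel:
  100–1100 m, dry: Δz = 1 km ⇒ ΔT = -9.8°C; T = 16.1°C
Environment:
  100–800 m, environment, lower layer: Δz = 0.7 km ⇒ ΔT = -3.5°C; T = 22.4°C
  800–1100 m, environment, upper layer: Δz = 0.3 km ⇒ ΔT = -2.91°C; T = 19.49°C
T_parcel − T_env = 16.1 − 19.49 = -3.39°C

-3.39°C (parcel cooler than environment)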